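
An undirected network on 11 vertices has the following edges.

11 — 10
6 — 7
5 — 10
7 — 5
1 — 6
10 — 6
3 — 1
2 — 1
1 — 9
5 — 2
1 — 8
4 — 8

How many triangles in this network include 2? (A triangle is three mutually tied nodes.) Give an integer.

2's neighbors are 1 and 5, but none of them are tied to each other, so no triangle contains 2.

0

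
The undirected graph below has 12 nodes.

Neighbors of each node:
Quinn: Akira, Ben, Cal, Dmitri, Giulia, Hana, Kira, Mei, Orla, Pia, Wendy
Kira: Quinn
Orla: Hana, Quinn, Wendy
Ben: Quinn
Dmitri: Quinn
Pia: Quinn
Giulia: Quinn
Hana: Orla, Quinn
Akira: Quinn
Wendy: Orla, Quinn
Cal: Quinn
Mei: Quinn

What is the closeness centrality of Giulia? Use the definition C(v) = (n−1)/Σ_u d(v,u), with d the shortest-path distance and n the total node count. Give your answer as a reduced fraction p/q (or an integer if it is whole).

Distances from Giulia: Akira:2, Ben:2, Cal:2, Dmitri:2, Hana:2, Kira:2, Mei:2, Orla:2, Pia:2, Quinn:1, Wendy:2. Sum = 21.
n = 12, so closeness = 11/21.

11/21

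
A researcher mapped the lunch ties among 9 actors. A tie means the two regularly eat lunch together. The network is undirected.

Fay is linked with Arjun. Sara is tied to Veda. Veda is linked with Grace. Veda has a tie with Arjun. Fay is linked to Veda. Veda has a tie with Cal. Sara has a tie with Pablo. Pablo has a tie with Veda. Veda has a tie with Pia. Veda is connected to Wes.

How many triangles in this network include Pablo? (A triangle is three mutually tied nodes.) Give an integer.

1

Pablo's neighbors: Sara and Veda.
Neighbor pairs that are themselves tied: Pablo–Sara–Veda. Each forms one triangle with Pablo, for 1 in total.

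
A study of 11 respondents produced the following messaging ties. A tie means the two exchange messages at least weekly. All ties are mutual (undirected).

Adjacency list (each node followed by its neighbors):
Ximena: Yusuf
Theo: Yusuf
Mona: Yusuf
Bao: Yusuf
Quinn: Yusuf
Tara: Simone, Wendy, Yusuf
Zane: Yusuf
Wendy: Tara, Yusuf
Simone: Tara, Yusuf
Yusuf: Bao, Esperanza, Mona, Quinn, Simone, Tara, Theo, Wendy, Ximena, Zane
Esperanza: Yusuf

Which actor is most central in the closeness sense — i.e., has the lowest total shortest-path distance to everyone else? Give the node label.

Farness (sum of distances to all others) for each node — Bao:19, Esperanza:19, Mona:19, Quinn:19, Simone:18, Tara:17, Theo:19, Wendy:18, Ximena:19, Yusuf:10, Zane:19.
The smallest farness is 10, for Yusuf, so Yusuf has the highest closeness.

Yusuf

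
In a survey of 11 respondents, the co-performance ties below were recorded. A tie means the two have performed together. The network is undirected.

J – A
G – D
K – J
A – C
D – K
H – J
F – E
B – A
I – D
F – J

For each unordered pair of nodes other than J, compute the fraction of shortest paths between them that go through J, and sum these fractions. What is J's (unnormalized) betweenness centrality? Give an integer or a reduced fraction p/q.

Pairs whose geodesics pass through J — K–F: 1; K–A: 1; K–E: 1; K–B: 1; K–C: 1; K–H: 1; F–I: 1; F–A: 1; F–B: 1; F–D: 1; F–G: 1; F–C: 1; F–H: 1; I–A: 1 … (+21 more pairs).
All other pairs contribute 0.
Summing the contributions gives betweenness(J) = 35.

35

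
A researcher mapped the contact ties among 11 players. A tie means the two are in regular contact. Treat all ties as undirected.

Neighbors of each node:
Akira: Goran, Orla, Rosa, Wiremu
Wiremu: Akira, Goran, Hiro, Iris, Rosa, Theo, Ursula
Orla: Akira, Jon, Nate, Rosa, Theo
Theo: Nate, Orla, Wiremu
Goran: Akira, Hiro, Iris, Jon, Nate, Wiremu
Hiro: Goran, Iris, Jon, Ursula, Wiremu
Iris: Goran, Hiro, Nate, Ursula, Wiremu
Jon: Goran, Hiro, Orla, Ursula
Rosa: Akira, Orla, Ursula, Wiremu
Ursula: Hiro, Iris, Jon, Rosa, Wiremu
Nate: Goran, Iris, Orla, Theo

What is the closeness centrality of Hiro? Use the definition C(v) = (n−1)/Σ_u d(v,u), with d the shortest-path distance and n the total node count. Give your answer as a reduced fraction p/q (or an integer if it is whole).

2/3

Distances from Hiro: Akira:2, Goran:1, Iris:1, Jon:1, Nate:2, Orla:2, Rosa:2, Theo:2, Ursula:1, Wiremu:1. Sum = 15.
n = 11, so closeness = 10/15 = 2/3.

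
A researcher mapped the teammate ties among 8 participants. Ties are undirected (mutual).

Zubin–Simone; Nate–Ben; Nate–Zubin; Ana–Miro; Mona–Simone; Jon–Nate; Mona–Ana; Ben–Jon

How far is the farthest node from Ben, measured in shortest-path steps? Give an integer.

Distances from Ben: Ana:5, Jon:1, Miro:6, Mona:4, Nate:1, Simone:3, Zubin:2.
The largest is 6 (to Miro), so the eccentricity of Ben is 6.

6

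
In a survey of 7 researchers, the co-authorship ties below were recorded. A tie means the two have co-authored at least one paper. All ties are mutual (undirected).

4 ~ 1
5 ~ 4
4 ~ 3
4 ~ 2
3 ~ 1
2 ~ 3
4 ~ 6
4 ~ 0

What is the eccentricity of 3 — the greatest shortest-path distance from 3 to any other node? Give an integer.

Distances from 3: 0:2, 1:1, 2:1, 4:1, 5:2, 6:2.
The largest is 2 (to 0, 5, and 6), so the eccentricity of 3 is 2.

2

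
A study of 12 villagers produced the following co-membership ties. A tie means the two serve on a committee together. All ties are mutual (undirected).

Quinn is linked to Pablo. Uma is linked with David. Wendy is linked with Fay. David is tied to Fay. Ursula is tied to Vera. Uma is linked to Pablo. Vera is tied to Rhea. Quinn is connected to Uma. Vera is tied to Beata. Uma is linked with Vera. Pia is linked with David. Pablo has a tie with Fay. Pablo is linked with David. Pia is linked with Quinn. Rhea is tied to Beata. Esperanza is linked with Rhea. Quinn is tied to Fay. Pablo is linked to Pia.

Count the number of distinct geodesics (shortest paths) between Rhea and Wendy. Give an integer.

3

The shortest distance is 5. The length-5 paths are: Rhea–Vera–Uma–Pablo–Fay–Wendy; Rhea–Vera–Uma–Quinn–Fay–Wendy; Rhea–Vera–Uma–David–Fay–Wendy.
That gives 3 distinct shortest paths.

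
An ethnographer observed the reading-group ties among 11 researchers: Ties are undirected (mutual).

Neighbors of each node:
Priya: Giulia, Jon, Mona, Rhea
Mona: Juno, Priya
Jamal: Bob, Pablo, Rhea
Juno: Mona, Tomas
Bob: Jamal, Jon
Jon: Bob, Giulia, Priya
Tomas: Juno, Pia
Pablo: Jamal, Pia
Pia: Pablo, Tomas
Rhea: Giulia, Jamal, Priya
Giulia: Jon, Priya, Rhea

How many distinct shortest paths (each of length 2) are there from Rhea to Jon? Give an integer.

2

The shortest distance is 2. The length-2 paths are: Rhea–Giulia–Jon; Rhea–Priya–Jon.
That gives 2 distinct shortest paths.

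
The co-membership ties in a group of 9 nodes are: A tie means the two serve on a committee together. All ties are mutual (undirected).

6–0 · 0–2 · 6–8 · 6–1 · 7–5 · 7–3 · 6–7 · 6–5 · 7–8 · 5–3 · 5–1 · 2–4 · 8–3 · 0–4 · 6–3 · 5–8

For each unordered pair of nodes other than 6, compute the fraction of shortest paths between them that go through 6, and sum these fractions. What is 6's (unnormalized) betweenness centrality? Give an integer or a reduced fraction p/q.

33/2

Pairs whose geodesics pass through 6 — 4–7: 1; 4–8: 1; 4–3: 1; 4–5: 1; 4–1: 1; 0–7: 1; 0–8: 1; 0–3: 1; 0–5: 1; 0–1: 1; 2–7: 1; 2–8: 1; 2–3: 1; 2–5: 1 … (+4 more pairs).
All other pairs contribute 0.
Summing the contributions gives betweenness(6) = 33/2.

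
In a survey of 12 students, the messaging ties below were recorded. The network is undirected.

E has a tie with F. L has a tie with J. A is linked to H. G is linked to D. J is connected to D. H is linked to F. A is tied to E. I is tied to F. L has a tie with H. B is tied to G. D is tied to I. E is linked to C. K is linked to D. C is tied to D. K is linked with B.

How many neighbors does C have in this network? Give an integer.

2

C is directly tied to D and E. That is 2 neighbors, so the degree of C is 2.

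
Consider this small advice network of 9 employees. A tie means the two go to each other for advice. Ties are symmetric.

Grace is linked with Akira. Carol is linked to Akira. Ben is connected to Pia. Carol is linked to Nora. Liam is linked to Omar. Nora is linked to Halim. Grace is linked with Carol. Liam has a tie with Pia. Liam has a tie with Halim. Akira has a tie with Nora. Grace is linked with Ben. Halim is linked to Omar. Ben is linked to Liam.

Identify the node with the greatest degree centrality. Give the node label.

Degrees — Akira:3, Ben:3, Carol:3, Grace:3, Halim:3, Liam:4, Nora:3, Omar:2, Pia:2.
The maximum is 4, attained only by Liam.

Liam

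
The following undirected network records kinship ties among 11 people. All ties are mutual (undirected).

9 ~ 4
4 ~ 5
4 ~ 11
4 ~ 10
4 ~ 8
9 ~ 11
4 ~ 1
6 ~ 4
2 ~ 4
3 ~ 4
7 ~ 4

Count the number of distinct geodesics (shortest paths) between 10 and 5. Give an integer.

The shortest distance is 2, and the only length-2 path is 10–4–5. So there is exactly 1 shortest path.

1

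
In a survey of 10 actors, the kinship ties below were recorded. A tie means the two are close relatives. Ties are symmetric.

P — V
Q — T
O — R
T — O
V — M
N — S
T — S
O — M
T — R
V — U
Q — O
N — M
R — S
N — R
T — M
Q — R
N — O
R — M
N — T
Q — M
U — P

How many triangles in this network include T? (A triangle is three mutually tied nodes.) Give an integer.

11

T's neighbors: M, N, O, Q, R, and S.
Neighbor pairs that are themselves tied: T–M–N; T–M–O; T–M–Q; T–M–R; T–N–O; T–N–R; T–N–S; T–O–Q; T–O–R; T–Q–R; T–R–S. Each forms one triangle with T, for 11 in total.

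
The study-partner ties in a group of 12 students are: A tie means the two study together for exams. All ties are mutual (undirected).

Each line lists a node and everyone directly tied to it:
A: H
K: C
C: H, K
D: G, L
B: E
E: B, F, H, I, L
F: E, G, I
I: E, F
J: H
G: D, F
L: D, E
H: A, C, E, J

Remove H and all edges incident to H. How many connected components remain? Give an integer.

Without H, the remaining ties split the others into: {B, D, E, F, G, I, L}; {C, K}; {A}; {J}.
That's 4 separate components.

4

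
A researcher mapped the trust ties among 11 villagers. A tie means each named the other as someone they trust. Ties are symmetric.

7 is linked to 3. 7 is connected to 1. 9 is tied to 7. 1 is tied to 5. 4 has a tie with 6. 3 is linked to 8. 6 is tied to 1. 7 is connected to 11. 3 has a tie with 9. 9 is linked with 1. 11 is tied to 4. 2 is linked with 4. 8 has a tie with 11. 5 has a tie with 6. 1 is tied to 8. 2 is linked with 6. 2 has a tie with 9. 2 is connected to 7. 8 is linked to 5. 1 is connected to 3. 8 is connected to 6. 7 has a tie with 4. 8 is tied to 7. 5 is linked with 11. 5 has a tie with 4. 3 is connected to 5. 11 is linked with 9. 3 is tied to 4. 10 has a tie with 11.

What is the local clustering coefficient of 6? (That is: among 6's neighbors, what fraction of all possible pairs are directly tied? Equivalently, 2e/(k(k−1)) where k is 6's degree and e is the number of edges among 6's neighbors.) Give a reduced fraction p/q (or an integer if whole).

6's neighbors: 1, 2, 4, 5, and 8 (k = 5).
Possible neighbor pairs: C(5,2) = 10. Edges among them: 1–5, 1–8, 2–4, 4–5, 5–8 → e = 5.
Clustering(6) = 5/10 = 1/2.

1/2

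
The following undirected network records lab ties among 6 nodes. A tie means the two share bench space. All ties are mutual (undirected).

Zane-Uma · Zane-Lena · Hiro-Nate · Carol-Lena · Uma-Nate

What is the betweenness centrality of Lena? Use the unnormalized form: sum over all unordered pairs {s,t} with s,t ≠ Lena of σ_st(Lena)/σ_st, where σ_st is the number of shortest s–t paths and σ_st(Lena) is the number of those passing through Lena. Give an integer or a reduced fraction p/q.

4

Pairs whose geodesics pass through Lena — Carol–Zane: 1; Carol–Nate: 1; Carol–Uma: 1; Carol–Hiro: 1.
All other pairs contribute 0.
Summing the contributions gives betweenness(Lena) = 4.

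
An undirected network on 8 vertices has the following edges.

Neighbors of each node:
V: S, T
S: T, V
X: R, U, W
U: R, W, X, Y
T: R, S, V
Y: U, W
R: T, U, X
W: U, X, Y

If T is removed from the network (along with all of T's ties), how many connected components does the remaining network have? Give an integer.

Without T, the remaining ties split the others into: {S, V}; {R, U, W, X, Y}.
That's 2 separate components.

2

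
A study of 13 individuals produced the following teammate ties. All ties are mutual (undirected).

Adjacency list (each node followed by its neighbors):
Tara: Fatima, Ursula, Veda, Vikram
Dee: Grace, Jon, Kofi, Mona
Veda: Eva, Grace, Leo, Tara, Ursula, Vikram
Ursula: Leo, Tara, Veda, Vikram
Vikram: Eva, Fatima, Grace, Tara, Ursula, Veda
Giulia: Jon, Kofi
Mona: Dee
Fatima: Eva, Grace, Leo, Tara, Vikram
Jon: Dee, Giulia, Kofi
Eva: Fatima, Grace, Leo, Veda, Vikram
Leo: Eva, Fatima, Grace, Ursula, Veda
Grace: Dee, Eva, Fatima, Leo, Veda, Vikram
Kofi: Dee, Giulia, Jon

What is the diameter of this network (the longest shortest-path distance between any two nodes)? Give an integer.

Eccentricity of each node (its greatest distance to any other): Dee:3, Eva:4, Fatima:4, Giulia:5, Grace:3, Jon:4, Kofi:4, Leo:4, Mona:4, Tara:5, Ursula:5, Veda:4, Vikram:4.
The maximum eccentricity is 5, realized for instance by the pair Giulia–Tara via Giulia – Kofi – Dee – Grace – Vikram – Tara. So the diameter is 5.

5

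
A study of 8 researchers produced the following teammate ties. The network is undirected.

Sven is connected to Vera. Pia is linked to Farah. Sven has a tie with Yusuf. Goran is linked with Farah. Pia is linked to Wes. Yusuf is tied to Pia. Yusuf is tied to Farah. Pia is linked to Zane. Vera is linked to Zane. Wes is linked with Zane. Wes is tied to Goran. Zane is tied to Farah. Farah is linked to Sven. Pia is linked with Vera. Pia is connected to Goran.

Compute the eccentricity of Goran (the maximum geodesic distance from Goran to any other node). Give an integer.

Distances from Goran: Farah:1, Pia:1, Sven:2, Vera:2, Wes:1, Yusuf:2, Zane:2.
The largest is 2 (to Yusuf, Vera, Zane, and Sven), so the eccentricity of Goran is 2.

2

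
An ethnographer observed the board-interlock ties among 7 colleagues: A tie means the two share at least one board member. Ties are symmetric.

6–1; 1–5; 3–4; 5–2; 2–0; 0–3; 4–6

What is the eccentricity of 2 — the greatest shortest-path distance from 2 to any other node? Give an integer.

Distances from 2: 0:1, 1:2, 3:2, 4:3, 5:1, 6:3.
The largest is 3 (to 4 and 6), so the eccentricity of 2 is 3.

3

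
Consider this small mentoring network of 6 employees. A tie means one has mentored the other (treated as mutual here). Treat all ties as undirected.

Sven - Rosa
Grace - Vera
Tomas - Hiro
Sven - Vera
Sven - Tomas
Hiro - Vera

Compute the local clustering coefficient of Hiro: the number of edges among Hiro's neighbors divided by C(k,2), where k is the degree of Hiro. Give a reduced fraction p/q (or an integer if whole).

0

Hiro's neighbors: Tomas and Vera (k = 2).
Possible neighbor pairs: C(2,2) = 1. Edges among them: none → e = 0.
Clustering(Hiro) = 0/1.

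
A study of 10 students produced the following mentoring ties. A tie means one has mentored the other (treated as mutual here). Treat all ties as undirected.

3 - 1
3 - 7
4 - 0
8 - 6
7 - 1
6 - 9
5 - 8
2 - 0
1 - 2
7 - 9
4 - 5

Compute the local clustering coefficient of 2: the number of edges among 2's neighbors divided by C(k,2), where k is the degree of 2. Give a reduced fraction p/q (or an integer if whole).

0

2's neighbors: 0 and 1 (k = 2).
Possible neighbor pairs: C(2,2) = 1. Edges among them: none → e = 0.
Clustering(2) = 0/1.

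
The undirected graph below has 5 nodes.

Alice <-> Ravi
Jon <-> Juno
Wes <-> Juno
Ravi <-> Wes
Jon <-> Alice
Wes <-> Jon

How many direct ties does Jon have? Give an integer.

3

Jon is directly tied to Alice, Juno, and Wes. That is 3 neighbors, so the degree of Jon is 3.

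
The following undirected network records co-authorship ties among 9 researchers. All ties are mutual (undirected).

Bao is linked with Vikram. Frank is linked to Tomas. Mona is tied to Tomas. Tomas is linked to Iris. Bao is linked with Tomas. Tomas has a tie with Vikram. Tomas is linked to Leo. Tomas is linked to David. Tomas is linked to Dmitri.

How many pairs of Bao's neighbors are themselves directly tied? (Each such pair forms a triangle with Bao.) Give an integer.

1

Bao's neighbors: Tomas and Vikram.
Neighbor pairs that are themselves tied: Bao–Tomas–Vikram. Each forms one triangle with Bao, for 1 in total.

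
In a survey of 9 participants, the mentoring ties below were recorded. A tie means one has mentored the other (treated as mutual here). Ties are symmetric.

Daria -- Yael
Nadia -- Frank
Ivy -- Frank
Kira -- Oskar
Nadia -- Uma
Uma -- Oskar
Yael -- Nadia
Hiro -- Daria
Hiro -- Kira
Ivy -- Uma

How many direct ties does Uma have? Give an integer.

3

Uma is directly tied to Ivy, Nadia, and Oskar. That is 3 neighbors, so the degree of Uma is 3.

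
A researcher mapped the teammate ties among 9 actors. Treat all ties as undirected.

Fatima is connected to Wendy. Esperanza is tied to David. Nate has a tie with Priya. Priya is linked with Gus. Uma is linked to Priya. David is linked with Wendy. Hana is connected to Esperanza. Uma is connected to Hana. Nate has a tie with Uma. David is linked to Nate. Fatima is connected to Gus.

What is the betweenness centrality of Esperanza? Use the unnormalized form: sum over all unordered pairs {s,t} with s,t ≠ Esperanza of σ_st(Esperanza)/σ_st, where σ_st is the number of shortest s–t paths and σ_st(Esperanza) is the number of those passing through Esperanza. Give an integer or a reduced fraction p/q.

5/2

Pairs whose geodesics pass through Esperanza — Wendy–Hana: 1; David–Hana: 1; Hana–Fatima: 1/2.
All other pairs contribute 0.
Summing the contributions gives betweenness(Esperanza) = 5/2.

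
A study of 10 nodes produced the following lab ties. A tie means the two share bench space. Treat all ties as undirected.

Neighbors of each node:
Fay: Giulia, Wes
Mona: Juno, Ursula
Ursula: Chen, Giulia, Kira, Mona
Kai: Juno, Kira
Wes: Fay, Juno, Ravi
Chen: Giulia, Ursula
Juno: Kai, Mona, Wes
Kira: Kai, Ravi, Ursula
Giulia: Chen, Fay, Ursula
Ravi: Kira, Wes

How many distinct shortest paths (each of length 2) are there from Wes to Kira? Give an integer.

The shortest distance is 2, and the only length-2 path is Wes–Ravi–Kira. So there is exactly 1 shortest path.

1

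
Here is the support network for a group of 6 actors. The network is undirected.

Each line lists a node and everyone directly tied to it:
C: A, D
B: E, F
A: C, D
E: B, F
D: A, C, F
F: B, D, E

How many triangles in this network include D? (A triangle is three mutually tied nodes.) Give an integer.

D's neighbors: A, C, and F.
Neighbor pairs that are themselves tied: D–A–C. Each forms one triangle with D, for 1 in total.

1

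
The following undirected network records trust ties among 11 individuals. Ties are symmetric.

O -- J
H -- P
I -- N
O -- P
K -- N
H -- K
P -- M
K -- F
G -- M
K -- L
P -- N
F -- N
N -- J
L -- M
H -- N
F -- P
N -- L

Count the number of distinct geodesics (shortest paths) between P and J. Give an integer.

The shortest distance is 2. The length-2 paths are: P–N–J; P–O–J.
That gives 2 distinct shortest paths.

2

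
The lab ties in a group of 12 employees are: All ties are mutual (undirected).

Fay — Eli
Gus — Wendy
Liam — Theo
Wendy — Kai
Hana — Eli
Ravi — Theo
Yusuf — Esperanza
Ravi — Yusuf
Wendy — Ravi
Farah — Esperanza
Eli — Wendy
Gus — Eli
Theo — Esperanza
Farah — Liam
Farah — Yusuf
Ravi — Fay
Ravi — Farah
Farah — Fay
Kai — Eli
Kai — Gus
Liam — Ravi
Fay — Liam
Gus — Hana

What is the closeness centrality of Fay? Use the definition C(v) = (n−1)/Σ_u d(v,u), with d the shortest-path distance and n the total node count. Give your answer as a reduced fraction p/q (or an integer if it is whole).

11/18

Distances from Fay: Eli:1, Esperanza:2, Farah:1, Gus:2, Hana:2, Kai:2, Liam:1, Ravi:1, Theo:2, Wendy:2, Yusuf:2. Sum = 18.
n = 12, so closeness = 11/18.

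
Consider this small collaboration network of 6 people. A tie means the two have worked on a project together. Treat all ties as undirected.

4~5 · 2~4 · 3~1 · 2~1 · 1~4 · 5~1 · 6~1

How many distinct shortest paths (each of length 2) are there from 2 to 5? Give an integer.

2

The shortest distance is 2. The length-2 paths are: 2–1–5; 2–4–5.
That gives 2 distinct shortest paths.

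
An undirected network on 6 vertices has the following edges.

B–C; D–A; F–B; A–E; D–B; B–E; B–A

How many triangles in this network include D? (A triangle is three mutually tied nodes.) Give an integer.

D's neighbors: A and B.
Neighbor pairs that are themselves tied: D–A–B. Each forms one triangle with D, for 1 in total.

1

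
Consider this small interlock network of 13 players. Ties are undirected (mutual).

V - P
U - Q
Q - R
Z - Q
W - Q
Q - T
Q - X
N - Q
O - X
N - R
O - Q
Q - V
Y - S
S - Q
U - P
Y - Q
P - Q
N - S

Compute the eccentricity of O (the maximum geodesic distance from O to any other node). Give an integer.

Distances from O: N:2, P:2, Q:1, R:2, S:2, T:2, U:2, V:2, W:2, X:1, Y:2, Z:2.
The largest is 2 (to Y, P, Z, N, S, W, V, R, U, and T), so the eccentricity of O is 2.

2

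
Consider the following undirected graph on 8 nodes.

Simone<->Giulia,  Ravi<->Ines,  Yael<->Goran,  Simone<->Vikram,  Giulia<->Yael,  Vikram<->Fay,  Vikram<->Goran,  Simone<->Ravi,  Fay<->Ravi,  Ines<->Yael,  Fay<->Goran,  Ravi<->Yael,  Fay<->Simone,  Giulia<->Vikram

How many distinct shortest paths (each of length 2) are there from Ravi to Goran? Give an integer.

2

The shortest distance is 2. The length-2 paths are: Ravi–Yael–Goran; Ravi–Fay–Goran.
That gives 2 distinct shortest paths.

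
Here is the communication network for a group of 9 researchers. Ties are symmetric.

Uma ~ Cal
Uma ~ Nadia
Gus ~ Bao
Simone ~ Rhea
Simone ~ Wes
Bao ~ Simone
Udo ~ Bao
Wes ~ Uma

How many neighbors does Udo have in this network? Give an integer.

Udo is directly tied to Bao. That is 1 neighbor, so the degree of Udo is 1.

1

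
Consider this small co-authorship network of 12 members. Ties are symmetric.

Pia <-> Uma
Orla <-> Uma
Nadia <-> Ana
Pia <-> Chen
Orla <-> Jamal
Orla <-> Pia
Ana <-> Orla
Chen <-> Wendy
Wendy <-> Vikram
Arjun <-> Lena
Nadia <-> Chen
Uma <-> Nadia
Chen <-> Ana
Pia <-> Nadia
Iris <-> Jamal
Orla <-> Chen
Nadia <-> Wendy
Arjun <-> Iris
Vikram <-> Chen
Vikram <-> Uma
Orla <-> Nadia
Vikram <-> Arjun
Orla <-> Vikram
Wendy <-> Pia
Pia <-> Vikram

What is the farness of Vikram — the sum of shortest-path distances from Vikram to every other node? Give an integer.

Distances from Vikram: Ana:2, Arjun:1, Chen:1, Iris:2, Jamal:2, Lena:2, Nadia:2, Orla:1, Pia:1, Uma:1, Wendy:1.
Sum = 2 + 1 + 1 + 2 + 2 + 2 + 2 + 1 + 1 + 1 + 1 = 16.

16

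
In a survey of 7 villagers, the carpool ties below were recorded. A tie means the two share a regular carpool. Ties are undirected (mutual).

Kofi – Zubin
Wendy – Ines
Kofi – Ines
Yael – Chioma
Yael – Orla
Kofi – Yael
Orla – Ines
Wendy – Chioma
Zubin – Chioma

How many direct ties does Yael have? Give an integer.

3

Yael is directly tied to Chioma, Kofi, and Orla. That is 3 neighbors, so the degree of Yael is 3.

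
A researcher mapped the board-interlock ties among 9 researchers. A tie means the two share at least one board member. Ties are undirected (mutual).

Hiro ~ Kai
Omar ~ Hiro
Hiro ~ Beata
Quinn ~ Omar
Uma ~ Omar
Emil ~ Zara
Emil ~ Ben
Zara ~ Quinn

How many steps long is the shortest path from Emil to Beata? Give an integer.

5

One shortest route is Emil – Zara – Quinn – Omar – Hiro – Beata, which uses 5 edges, and at distance 4 from Emil we only reach {Hiro, Uma}, which does not include Beata. So d(Emil,Beata) = 5.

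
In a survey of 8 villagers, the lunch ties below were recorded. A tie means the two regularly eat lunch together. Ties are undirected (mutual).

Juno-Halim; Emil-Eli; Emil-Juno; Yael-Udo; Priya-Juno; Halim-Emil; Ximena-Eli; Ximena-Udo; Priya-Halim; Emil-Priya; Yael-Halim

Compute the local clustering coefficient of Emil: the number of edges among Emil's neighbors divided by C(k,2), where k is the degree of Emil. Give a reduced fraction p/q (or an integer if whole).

1/2

Emil's neighbors: Eli, Halim, Juno, and Priya (k = 4).
Possible neighbor pairs: C(4,2) = 6. Edges among them: Halim–Juno, Halim–Priya, Juno–Priya → e = 3.
Clustering(Emil) = 3/6 = 1/2.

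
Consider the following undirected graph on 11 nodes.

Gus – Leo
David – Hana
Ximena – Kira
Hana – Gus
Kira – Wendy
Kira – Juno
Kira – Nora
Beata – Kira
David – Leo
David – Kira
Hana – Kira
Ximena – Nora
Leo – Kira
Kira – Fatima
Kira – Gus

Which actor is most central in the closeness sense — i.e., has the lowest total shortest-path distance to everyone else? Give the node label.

Farness (sum of distances to all others) for each node — Beata:19, David:17, Fatima:19, Gus:17, Hana:17, Juno:19, Kira:10, Leo:17, Nora:18, Wendy:19, Ximena:18.
The smallest farness is 10, for Kira, so Kira has the highest closeness.

Kira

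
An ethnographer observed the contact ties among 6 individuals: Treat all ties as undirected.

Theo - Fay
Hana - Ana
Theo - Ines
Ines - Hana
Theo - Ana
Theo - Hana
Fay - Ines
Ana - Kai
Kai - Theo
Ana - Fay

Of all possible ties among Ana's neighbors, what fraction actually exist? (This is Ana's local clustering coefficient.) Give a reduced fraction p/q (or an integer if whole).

1/2

Ana's neighbors: Fay, Hana, Kai, and Theo (k = 4).
Possible neighbor pairs: C(4,2) = 6. Edges among them: Fay–Theo, Hana–Theo, Kai–Theo → e = 3.
Clustering(Ana) = 3/6 = 1/2.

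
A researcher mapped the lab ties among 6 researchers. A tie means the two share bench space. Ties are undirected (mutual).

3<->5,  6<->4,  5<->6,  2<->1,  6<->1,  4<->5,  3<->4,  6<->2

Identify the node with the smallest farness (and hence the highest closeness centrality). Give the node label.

Farness (sum of distances to all others) for each node — 1:9, 2:9, 3:10, 4:7, 5:7, 6:6.
The smallest farness is 6, for 6, so 6 has the highest closeness.

6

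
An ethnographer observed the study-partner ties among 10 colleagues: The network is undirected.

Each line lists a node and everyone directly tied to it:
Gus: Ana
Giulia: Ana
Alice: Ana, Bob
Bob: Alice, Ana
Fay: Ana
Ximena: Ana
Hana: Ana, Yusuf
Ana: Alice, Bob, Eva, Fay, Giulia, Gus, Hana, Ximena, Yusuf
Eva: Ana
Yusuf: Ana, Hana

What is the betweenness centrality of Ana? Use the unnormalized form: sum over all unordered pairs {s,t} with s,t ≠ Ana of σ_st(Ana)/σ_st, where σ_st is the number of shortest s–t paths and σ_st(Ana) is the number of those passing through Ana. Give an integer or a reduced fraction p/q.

34

Pairs whose geodesics pass through Ana — Fay–Eva: 1; Fay–Yusuf: 1; Fay–Hana: 1; Fay–Ximena: 1; Fay–Bob: 1; Fay–Gus: 1; Fay–Alice: 1; Fay–Giulia: 1; Eva–Yusuf: 1; Eva–Hana: 1; Eva–Ximena: 1; Eva–Bob: 1; Eva–Gus: 1; Eva–Alice: 1 … (+20 more pairs).
All other pairs contribute 0.
Summing the contributions gives betweenness(Ana) = 34.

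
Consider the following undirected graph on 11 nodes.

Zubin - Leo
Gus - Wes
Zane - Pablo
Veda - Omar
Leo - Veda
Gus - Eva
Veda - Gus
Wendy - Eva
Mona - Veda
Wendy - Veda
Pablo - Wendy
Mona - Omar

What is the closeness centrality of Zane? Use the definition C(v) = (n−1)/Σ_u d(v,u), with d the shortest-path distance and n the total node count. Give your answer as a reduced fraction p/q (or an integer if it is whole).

2/7

Distances from Zane: Eva:3, Gus:4, Leo:4, Mona:4, Omar:4, Pablo:1, Veda:3, Wendy:2, Wes:5, Zubin:5. Sum = 35.
n = 11, so closeness = 10/35 = 2/7.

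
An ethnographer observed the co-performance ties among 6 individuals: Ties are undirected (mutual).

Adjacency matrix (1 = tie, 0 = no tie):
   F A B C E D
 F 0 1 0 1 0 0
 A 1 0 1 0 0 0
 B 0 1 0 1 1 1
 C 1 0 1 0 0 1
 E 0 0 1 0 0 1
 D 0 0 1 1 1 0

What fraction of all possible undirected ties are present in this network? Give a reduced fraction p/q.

8/15

There are 8 edges and 6 nodes, so the maximum possible is C(6,2) = 15.
Density = 8/15.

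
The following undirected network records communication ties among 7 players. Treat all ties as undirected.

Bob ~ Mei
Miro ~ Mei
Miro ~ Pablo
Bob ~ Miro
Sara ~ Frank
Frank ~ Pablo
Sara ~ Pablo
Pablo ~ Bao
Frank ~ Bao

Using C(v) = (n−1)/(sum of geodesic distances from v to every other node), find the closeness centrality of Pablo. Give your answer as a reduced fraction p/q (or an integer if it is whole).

Distances from Pablo: Bao:1, Bob:2, Frank:1, Mei:2, Miro:1, Sara:1. Sum = 8.
n = 7, so closeness = 6/8 = 3/4.

3/4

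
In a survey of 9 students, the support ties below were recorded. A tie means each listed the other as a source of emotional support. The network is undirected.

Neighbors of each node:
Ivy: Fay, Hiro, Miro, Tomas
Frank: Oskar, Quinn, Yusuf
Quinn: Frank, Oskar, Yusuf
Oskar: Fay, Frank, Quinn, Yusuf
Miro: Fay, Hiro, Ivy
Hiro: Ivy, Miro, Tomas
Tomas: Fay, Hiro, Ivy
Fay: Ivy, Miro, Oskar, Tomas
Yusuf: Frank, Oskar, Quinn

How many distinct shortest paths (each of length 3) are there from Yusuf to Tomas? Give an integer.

The shortest distance is 3, and the only length-3 path is Yusuf–Oskar–Fay–Tomas. So there is exactly 1 shortest path.

1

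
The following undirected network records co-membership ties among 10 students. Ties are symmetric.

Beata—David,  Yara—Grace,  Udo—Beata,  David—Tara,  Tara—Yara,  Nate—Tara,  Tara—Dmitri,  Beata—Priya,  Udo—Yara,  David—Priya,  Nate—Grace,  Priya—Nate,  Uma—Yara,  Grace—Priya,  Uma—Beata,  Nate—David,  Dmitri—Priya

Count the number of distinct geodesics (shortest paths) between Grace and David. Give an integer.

The shortest distance is 2. The length-2 paths are: Grace–Priya–David; Grace–Nate–David.
That gives 2 distinct shortest paths.

2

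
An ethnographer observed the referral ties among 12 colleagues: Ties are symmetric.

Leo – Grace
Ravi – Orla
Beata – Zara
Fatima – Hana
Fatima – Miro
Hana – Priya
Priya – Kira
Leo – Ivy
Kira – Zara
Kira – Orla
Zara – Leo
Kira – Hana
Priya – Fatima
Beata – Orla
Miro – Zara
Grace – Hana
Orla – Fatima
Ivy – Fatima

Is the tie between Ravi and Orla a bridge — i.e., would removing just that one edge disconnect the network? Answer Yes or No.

Yes

Without the Ravi–Orla edge there is no alternate route between Ravi and Orla, so the network disconnects. It is a bridge.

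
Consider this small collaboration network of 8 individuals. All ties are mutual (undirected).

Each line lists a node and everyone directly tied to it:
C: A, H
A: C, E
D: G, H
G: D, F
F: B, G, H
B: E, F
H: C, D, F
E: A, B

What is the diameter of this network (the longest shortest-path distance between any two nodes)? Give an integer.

Eccentricity of each node (its greatest distance to any other): A:4, B:3, C:3, D:4, E:4, F:3, G:4, H:3.
The maximum eccentricity is 4, realized for instance by the pair E–D via E – B – F – H – D. So the diameter is 4.

4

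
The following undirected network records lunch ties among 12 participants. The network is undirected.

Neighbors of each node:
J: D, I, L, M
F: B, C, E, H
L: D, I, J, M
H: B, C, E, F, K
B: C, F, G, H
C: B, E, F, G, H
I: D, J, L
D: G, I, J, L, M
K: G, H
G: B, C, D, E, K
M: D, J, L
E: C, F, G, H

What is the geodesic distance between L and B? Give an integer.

3

One shortest route is L – D – G – B, which uses 3 edges, and at distance 2 from L we only reach {G}, which does not include B. So d(L,B) = 3.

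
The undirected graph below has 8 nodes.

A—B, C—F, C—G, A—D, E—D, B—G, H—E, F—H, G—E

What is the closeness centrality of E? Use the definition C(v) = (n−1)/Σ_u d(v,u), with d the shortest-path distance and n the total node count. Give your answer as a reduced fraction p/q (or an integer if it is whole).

7/11

Distances from E: A:2, B:2, C:2, D:1, F:2, G:1, H:1. Sum = 11.
n = 8, so closeness = 7/11.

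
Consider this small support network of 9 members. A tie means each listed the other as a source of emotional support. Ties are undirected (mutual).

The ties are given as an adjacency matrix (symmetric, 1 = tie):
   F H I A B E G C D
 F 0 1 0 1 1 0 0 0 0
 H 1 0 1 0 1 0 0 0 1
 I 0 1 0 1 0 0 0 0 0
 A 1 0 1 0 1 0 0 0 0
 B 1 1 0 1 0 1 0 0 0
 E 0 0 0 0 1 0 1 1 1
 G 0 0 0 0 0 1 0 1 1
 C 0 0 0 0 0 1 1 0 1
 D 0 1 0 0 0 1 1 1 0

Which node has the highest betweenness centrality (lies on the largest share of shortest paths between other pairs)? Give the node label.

H

Unnormalized betweenness of each node: A:4/3, B:7, C:0, D:35/6, E:23/4, F:7/12, G:0, H:95/12, I:7/12.
H has the largest value, 95/12, making it the main broker — the node through which the most shortest paths run.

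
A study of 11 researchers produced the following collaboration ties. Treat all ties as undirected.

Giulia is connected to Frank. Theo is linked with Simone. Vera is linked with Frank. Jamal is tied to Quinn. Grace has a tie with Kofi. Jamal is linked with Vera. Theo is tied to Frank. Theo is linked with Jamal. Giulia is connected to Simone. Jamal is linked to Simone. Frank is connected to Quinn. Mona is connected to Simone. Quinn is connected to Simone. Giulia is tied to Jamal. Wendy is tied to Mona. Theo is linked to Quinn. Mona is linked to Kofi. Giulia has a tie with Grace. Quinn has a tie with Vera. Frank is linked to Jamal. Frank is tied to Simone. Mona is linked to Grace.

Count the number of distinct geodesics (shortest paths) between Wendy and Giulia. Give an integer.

2

The shortest distance is 3. The length-3 paths are: Wendy–Mona–Grace–Giulia; Wendy–Mona–Simone–Giulia.
That gives 2 distinct shortest paths.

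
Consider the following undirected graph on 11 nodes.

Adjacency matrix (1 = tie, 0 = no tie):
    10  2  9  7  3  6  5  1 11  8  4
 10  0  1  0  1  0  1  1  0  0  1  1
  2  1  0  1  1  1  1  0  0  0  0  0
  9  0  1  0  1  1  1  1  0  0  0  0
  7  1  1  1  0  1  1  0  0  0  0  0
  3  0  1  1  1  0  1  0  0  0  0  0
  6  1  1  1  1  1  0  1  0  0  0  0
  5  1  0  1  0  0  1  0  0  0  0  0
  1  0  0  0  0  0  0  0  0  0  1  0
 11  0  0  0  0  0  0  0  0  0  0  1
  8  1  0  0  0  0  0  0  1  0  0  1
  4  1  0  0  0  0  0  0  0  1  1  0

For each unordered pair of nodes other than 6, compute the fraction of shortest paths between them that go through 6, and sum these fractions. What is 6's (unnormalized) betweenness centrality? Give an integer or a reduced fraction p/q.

Pairs whose geodesics pass through 6 — 10–9: 1/4; 10–3: 1/3; 2–5: 1/3; 9–1: 1/4; 9–11: 1/4; 9–8: 1/4; 9–4: 1/4; 7–5: 1/3; 3–5: 1/2; 3–1: 1/3; 3–11: 1/3; 3–8: 1/3; 3–4: 1/3.
All other pairs contribute 0.
Summing the contributions gives betweenness(6) = 49/12.

49/12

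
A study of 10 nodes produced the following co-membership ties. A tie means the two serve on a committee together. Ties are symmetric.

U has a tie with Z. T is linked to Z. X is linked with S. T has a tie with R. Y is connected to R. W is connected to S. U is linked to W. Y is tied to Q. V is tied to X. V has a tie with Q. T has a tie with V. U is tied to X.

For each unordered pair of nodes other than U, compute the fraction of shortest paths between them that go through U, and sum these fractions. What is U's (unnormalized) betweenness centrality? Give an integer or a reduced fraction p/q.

43/6

Pairs whose geodesics pass through U — W–X: 1/2; W–V: 1/2; W–Q: 1/2; W–Y: 2/3; W–R: 1; W–T: 1; W–Z: 1; S–Z: 2/2; X–Z: 1.
All other pairs contribute 0.
Summing the contributions gives betweenness(U) = 43/6.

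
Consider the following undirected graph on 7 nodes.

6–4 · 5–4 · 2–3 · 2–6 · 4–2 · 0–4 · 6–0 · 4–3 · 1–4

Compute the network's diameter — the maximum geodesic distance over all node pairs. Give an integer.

Eccentricity of each node (its greatest distance to any other): 0:2, 1:2, 2:2, 3:2, 4:1, 5:2, 6:2.
The maximum eccentricity is 2, realized for instance by the pair 0–5 via 0 – 4 – 5. So the diameter is 2.

2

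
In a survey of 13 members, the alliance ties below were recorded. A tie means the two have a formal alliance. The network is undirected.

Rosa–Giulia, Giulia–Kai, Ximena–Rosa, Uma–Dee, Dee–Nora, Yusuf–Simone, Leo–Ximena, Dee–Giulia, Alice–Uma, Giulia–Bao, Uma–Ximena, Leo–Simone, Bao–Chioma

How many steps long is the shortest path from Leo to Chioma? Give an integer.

5

One shortest route is Leo – Ximena – Rosa – Giulia – Bao – Chioma, which uses 5 edges, and at distance 4 from Leo we only reach {Bao, Kai, Nora}, which does not include Chioma. So d(Leo,Chioma) = 5.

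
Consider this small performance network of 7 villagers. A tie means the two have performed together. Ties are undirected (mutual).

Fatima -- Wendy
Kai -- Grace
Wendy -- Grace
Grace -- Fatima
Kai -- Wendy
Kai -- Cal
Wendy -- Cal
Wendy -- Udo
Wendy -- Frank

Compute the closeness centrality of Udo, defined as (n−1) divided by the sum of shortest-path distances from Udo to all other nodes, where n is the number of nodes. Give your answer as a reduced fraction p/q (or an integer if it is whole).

6/11

Distances from Udo: Cal:2, Fatima:2, Frank:2, Grace:2, Kai:2, Wendy:1. Sum = 11.
n = 7, so closeness = 6/11.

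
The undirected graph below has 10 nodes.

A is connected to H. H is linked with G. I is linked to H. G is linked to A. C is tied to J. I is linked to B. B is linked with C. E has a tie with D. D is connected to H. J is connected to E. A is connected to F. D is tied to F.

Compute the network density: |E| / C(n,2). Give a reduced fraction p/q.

There are 12 edges and 10 nodes, so the maximum possible is C(10,2) = 45.
Density = 12/45 = 4/15.

4/15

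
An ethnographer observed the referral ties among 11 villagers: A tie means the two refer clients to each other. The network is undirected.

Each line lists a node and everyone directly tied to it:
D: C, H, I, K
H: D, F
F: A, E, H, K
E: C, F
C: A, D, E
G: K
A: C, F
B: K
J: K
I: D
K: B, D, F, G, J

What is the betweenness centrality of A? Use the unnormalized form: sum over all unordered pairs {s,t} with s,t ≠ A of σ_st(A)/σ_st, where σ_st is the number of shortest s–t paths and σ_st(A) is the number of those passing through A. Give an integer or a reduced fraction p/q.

1/2

Pairs whose geodesics pass through A — F–C: 1/2.
All other pairs contribute 0.
Summing the contributions gives betweenness(A) = 1/2.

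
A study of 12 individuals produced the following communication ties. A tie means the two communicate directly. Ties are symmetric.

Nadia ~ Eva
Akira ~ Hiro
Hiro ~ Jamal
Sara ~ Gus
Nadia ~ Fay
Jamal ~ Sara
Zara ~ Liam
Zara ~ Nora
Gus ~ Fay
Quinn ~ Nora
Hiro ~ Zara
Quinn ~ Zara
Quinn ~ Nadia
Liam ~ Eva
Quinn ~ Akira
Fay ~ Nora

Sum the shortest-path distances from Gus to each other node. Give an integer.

28

Distances from Gus: Akira:4, Eva:3, Fay:1, Hiro:3, Jamal:2, Liam:4, Nadia:2, Nora:2, Quinn:3, Sara:1, Zara:3.
Sum = 4 + 3 + 1 + 3 + 2 + 4 + 2 + 2 + 3 + 1 + 3 = 28.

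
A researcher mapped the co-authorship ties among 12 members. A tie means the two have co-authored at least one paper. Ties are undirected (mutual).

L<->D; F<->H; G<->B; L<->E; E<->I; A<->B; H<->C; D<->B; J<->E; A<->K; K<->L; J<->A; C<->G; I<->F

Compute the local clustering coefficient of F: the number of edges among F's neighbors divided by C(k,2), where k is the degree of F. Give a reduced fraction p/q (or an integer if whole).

F's neighbors: H and I (k = 2).
Possible neighbor pairs: C(2,2) = 1. Edges among them: none → e = 0.
Clustering(F) = 0/1.

0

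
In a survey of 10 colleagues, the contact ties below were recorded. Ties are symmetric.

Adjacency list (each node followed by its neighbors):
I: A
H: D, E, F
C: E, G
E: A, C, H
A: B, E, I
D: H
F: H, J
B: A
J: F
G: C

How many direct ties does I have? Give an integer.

I is directly tied to A. That is 1 neighbor, so the degree of I is 1.

1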